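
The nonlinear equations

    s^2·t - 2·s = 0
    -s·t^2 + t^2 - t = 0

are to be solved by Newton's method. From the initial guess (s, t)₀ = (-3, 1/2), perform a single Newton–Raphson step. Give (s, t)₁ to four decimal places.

(-0.8824, 0.5098)

At (-3, 1/2): F = (10.5000, 0.5000).
Jacobian J = [[2·s·t - 2, s^2], [-t^2, -2·s·t + 2·t - 1]].
At the point, J = [[-5.0000, 9.0000], [-0.2500, 3.0000]] (det J = -12.7500).
Solving J·Δ = −F gives Δ = (2.1176, 0.0098).
Then the next iterate is (s, t)₁ = (-0.8824, 0.5098).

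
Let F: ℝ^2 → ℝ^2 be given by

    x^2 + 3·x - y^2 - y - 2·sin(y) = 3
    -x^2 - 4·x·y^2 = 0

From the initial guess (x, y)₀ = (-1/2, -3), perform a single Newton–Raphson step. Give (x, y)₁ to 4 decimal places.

At (-1/2, -3): F = (-9.967760, 17.7500).
Jacobian J = [[2·x + 3, -2·y - 2·cos(y) - 1], [-2·x - 4·y^2, -8·x·y]].
At the point, J = [[2.0000, 6.979985], [-35.0000, -12.0000]] (det J = 220.299475).
Solving J·Δ = −F gives Δ = (0.0194, 1.4225).
Then the next iterate is (x, y)₁ = (-0.4806, -1.5775).

(-0.4806, -1.5775)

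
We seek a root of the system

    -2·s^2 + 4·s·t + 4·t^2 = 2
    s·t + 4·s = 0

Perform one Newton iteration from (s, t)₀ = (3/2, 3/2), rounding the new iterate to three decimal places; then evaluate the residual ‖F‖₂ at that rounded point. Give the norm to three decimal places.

1.726

At (3/2, 3/2): F = (11.500, 8.250).
Jacobian J = [[-4·s + 4·t, 4·s + 8·t], [t + 4, s]].
At the point, J = [[0.000, 18.000], [5.500, 1.500]] (det J = -99.000).
Solving J·Δ = −F gives Δ = (-1.326, -0.639).
Then the next iterate is (s, t)₁ = (0.174, 0.861).
Re-evaluating at (0.174, 0.861): F = (1.50399, 0.84581), so ‖F‖₂ = 1.726.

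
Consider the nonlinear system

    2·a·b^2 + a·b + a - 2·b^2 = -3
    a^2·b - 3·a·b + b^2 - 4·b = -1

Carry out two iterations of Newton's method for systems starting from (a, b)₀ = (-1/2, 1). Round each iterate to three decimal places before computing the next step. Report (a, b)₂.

(-0.550, 0.805)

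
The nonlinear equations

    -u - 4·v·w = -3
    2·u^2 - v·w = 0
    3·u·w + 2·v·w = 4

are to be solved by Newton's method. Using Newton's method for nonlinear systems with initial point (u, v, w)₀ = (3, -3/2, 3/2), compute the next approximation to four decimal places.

At (3, -3/2, 3/2): F = (9.0000, 20.2500, 5.0000).
Jacobian J = [[-1, -4·w, -4·v], [4·u, -w, -v], [3·w, 2·w, 3·u + 2·v]].
At the point, J = [[-1.0000, -6.0000, 6.0000], [12.0000, -1.5000, 1.5000], [4.5000, 3.0000, 6.0000]] (det J = 661.5000).
Solving J·Δ = −F gives Δ = (-1.4694, 1.3424, -0.4025).
Then the next iterate is (u, v, w)₁ = (1.5306, -0.1576, 1.0975).

(1.5306, -0.1576, 1.0975)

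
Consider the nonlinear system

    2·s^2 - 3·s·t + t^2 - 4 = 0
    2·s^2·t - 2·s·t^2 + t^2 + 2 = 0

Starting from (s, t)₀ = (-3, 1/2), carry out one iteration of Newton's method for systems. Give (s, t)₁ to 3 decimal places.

(-1.748, 0.316)

At (-3, 1/2): F = (18.750, 12.750).
Jacobian J = [[4·s - 3·t, -3·s + 2·t], [4·s·t - 2·t^2, 2·s^2 - 4·s·t + 2·t]].
At the point, J = [[-13.500, 10.000], [-6.500, 25.000]] (det J = -272.500).
Solving J·Δ = −F gives Δ = (1.252, -0.184).
Then the next iterate is (s, t)₁ = (-1.748, 0.316).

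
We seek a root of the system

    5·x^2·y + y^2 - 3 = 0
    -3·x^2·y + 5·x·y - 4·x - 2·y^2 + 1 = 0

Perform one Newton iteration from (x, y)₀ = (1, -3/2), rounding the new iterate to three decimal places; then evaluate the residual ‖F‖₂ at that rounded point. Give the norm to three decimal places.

4.131

At (1, -3/2): F = (-8.250, -10.500).
Jacobian J = [[10·x·y, 5·x^2 + 2·y], [-6·x·y + 5·y - 4, -3·x^2 + 5·x - 4·y]].
At the point, J = [[-15.000, 2.000], [-2.500, 8.000]] (det J = -115.000).
Solving J·Δ = −F gives Δ = (-0.391, 1.190).
Then the next iterate is (x, y)₁ = (0.609, -0.310).
Re-evaluating at (0.609, -0.310): F = (-3.47877, -2.22723), so ‖F‖₂ = 4.131.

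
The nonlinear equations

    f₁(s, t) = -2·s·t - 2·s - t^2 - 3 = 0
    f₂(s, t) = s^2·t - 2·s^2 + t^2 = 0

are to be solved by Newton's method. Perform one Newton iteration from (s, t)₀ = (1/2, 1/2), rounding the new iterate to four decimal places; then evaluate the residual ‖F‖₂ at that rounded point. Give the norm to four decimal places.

2.8393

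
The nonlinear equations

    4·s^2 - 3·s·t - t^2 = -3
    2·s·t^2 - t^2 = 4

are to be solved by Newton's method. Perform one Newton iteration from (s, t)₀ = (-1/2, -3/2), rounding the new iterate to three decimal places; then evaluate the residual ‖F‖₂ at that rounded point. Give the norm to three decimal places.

17.453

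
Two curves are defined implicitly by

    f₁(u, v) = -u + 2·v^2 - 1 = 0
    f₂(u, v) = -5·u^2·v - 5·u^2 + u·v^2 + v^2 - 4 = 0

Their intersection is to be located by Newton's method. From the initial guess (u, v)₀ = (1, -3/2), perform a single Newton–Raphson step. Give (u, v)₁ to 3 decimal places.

(1.174, -1.112)

At (1, -3/2): F = (2.500, 3.000).
Jacobian J = [[-1, 4·v], [-10·u·v - 10·u + v^2, -5·u^2 + 2·u·v + 2·v]].
At the point, J = [[-1.000, -6.000], [7.250, -11.000]] (det J = 54.500).
Solving J·Δ = −F gives Δ = (0.174, 0.388).
Then the next iterate is (u, v)₁ = (1.174, -1.112).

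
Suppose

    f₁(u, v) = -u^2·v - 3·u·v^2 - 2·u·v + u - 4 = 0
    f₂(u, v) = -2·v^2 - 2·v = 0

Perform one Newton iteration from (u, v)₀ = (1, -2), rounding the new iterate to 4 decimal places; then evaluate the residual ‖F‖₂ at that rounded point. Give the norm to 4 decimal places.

At (1, -2): F = (-9.0000, -4.0000).
Jacobian J = [[-2·u·v - 3·v^2 - 2·v + 1, -u^2 - 6·u·v - 2·u], [0, -4·v - 2]].
At the point, J = [[-3.0000, 9.0000], [0.0000, 6.0000]] (det J = -18.0000).
Solving J·Δ = −F gives Δ = (-1.0000, 0.6667).
Then the next iterate is (u, v)₁ = (0.0000, -1.3333).
Re-evaluating at (0.0000, -1.3333): F = (-4.0000, -0.888778), so ‖F‖₂ = 4.0976.

4.0976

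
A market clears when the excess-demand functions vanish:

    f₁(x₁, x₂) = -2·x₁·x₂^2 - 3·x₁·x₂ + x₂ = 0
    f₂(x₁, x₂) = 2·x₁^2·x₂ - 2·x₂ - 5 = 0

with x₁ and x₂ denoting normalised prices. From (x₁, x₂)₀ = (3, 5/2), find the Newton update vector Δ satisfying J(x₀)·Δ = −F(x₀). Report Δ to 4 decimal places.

(-0.5000, -1.2500)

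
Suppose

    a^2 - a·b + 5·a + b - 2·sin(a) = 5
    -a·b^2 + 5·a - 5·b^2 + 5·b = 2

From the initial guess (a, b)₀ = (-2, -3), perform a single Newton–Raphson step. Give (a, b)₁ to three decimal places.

(0.080, -0.290)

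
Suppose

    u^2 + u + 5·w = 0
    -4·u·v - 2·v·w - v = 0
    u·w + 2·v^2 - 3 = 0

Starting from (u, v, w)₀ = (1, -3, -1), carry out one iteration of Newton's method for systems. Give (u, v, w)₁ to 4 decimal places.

(-0.0170, -1.6477, 0.2102)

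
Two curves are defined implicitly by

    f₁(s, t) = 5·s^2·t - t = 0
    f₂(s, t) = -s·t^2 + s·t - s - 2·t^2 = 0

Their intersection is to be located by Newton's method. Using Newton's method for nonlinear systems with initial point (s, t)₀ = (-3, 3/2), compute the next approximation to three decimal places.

(-2.571, 0.438)

At (-3, 3/2): F = (66.000, 0.750).
Jacobian J = [[10·s·t, 5·s^2 - 1], [-t^2 + t - 1, -2·s·t + s - 4·t]].
At the point, J = [[-45.000, 44.000], [-1.750, 0.000]] (det J = 77.000).
Solving J·Δ = −F gives Δ = (0.429, -1.062).
Then the next iterate is (s, t)₁ = (-2.571, 0.438).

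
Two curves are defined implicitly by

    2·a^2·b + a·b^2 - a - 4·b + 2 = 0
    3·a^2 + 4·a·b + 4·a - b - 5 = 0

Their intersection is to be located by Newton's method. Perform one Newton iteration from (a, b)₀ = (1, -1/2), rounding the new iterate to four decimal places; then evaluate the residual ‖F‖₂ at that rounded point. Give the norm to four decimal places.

1.9330

At (1, -1/2): F = (2.2500, 0.5000).
Jacobian J = [[4·a·b + b^2 - 1, 2·a^2 + 2·a·b - 4], [6·a + 4·b + 4, 4·a - 1]].
At the point, J = [[-2.7500, -3.0000], [8.0000, 3.0000]] (det J = 15.7500).
Solving J·Δ = −F gives Δ = (-0.5238, 1.2302).
Then the next iterate is (a, b)₁ = (0.4762, 0.7302).
Re-evaluating at (0.4762, 0.7302): F = (-0.811924, -1.754216), so ‖F‖₂ = 1.9330.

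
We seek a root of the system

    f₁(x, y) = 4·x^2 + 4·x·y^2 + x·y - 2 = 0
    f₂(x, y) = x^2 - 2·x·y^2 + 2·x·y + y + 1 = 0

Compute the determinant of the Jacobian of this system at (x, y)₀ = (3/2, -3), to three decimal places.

265.500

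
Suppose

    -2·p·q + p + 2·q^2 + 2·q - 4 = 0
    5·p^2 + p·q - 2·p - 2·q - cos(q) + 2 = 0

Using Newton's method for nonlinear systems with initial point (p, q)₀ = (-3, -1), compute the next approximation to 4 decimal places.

(-1.6556, 1.2417)

At (-3, -1): F = (-13.0000, 57.459698).
Jacobian J = [[-2·q + 1, -2·p + 4·q + 2], [10·p + q - 2, p + sin(q) - 2]].
At the point, J = [[3.0000, 4.0000], [-33.0000, -5.841471]] (det J = 114.475587).
Solving J·Δ = −F gives Δ = (1.3444, 2.2417).
Then the next iterate is (p, q)₁ = (-1.6556, 1.2417).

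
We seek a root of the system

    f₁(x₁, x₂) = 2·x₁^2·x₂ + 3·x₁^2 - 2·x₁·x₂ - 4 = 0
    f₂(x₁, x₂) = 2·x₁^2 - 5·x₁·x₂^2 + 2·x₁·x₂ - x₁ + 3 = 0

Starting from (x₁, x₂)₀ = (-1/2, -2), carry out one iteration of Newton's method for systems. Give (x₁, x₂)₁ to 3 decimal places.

(2.586, -8.121)

At (-1/2, -2): F = (-6.250, 16.000).
Jacobian J = [[4·x₁·x₂ + 6·x₁ - 2·x₂, 2·x₁^2 - 2·x₁], [4·x₁ - 5·x₂^2 + 2·x₂ - 1, -10·x₁·x₂ + 2·x₁]].
At the point, J = [[5.000, 1.500], [-27.000, -11.000]] (det J = -14.500).
Solving J·Δ = −F gives Δ = (3.086, -6.121).
Then the next iterate is (x₁, x₂)₁ = (2.586, -8.121).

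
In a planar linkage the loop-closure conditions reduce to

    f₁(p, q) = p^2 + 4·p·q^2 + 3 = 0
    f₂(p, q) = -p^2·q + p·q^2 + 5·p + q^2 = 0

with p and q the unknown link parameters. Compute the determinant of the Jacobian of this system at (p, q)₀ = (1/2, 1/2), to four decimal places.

-7.0000

J = [[2·p + 4·q^2, 8·p·q], [-2·p·q + q^2 + 5, -p^2 + 2·p·q + 2·q]].
At the point, J = [[2.0000, 2.0000], [4.7500, 1.2500]].
det J = -7.0000.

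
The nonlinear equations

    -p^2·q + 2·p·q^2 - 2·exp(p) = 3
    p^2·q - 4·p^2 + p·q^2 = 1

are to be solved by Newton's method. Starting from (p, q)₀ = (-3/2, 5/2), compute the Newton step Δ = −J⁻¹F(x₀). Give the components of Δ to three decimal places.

(1.101, -0.365)

At (-3/2, 5/2): F = (-27.82126, -13.750).
Jacobian J = [[-2·p·q + 2·q^2 - 2·exp(p), -p^2 + 4·p·q], [2·p·q - 8·p + q^2, p^2 + 2·p·q]].
At the point, J = [[19.55374, -17.250], [10.750, -5.250]] (det J = 82.78037).
Solving J·Δ = −F gives Δ = (1.101, -0.365).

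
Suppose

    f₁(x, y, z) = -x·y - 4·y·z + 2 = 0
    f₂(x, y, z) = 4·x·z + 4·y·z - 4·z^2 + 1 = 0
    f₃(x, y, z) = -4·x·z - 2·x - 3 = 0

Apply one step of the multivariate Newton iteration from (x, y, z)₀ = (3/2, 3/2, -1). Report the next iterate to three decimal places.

(-0.477, -3.568, -1.659)

At (3/2, 3/2, -1): F = (5.750, -15.000, 0.000).
Jacobian J = [[-y, -x - 4·z, -4·y], [4·z, 4·z, 4·x + 4·y - 8·z], [-4·z - 2, 0, -4·x]].
At the point, J = [[-1.500, 2.500, -6.000], [-4.000, -4.000, 20.000], [2.000, 0.000, -6.000]] (det J = -44.000).
Solving J·Δ = −F gives Δ = (-1.977, -5.068, -0.659).
Then the next iterate is (x, y, z)₁ = (-0.477, -3.568, -1.659).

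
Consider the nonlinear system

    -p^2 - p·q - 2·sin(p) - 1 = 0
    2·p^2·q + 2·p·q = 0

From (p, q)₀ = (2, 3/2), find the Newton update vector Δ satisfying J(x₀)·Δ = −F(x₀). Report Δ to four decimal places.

At (2, 3/2): F = (-9.818595, 18.0000).
Jacobian J = [[-2·p - q - 2·cos(p), -p], [4·p·q + 2·q, 2·p^2 + 2·p]].
At the point, J = [[-4.667706, -2.0000], [15.0000, 12.0000]] (det J = -26.012476).
Solving J·Δ = −F gives Δ = (-3.1455, 2.4319).

(-3.1455, 2.4319)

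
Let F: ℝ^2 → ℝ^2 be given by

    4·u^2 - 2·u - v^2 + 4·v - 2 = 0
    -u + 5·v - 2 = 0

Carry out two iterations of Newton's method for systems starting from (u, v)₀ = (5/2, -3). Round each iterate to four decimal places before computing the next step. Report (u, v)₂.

(0.5976, 0.5195)

At (5/2, -3): F = (-3.0000, -19.5000).
Jacobian J = [[8·u - 2, -2·v + 4], [-1, 5]].
At the point, J = [[18.0000, 10.0000], [-1.0000, 5.0000]] (det J = 100.0000).
Solving J·Δ = −F gives Δ = (-1.8000, 3.5400).
Then the next iterate is (u, v)₁ = (0.7000, 0.5400).
Round to (0.7000, 0.5400) and repeat: F = (0.4284, 0.0000), J = [[3.6000, 2.9200], [-1.0000, 5.0000]].
Δ = (-0.1024, -0.0205), so (u, v)₂ = (0.5976, 0.5195).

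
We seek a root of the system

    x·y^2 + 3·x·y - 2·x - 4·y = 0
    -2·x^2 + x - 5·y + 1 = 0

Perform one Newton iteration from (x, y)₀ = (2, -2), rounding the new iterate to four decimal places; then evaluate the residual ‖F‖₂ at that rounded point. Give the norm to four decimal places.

5.4759

At (2, -2): F = (0.0000, 5.0000).
Jacobian J = [[y^2 + 3·y - 2, 2·x·y + 3·x - 4], [-4·x + 1, -5]].
At the point, J = [[-4.0000, -6.0000], [-7.0000, -5.0000]] (det J = -22.0000).
Solving J·Δ = −F gives Δ = (1.3636, -0.9091).
Then the next iterate is (x, y)₁ = (3.3636, -2.9091).
Re-evaluating at (3.3636, -2.9091): F = (4.019739, -3.718510), so ‖F‖₂ = 5.4759.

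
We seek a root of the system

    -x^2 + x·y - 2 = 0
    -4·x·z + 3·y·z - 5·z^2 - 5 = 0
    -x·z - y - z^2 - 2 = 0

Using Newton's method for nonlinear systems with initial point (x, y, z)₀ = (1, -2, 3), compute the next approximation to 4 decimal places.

(0.0290, -0.8839, 1.5424)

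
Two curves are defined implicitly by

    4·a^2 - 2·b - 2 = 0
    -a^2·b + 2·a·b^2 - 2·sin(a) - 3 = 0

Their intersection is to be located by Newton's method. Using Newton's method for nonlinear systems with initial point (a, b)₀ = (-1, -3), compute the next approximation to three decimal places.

At (-1, -3): F = (8.000, -16.31706).
Jacobian J = [[8·a, -2], [-2·a·b + 2·b^2 - 2·cos(a), -a^2 + 4·a·b]].
At the point, J = [[-8.000, -2.000], [10.91940, 11.000]] (det J = -66.16121).
Solving J·Δ = −F gives Δ = (0.837, 0.653).
Then the next iterate is (a, b)₁ = (-0.163, -2.347).

(-0.163, -2.347)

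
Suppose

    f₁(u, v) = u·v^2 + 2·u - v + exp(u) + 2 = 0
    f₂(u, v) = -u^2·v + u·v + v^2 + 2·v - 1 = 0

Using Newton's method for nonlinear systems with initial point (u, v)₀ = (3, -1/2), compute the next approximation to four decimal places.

(1.6066, -0.9467)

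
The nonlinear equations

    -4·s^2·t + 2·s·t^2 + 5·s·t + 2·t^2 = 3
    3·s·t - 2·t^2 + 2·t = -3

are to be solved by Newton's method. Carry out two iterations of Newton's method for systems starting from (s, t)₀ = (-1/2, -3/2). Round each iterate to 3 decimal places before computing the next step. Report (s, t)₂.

(-0.282, -0.970)

At (-1/2, -3/2): F = (4.500, -2.250).
Jacobian J = [[-8·s·t + 2·t^2 + 5·t, -4·s^2 + 4·s·t + 5·s + 4·t], [3·t, 3·s - 4·t + 2]].
At the point, J = [[-9.000, -6.500], [-4.500, 6.500]] (det J = -87.750).
Solving J·Δ = −F gives Δ = (0.167, 0.462).
Then the next iterate is (s, t)₁ = (-0.333, -1.038).
Round to (-0.333, -1.038) and repeat: F = (0.62599, -0.19393), J = [[-5.80034, -4.87794], [-3.114, 5.153]].
Δ = (0.051, 0.068), so (s, t)₂ = (-0.282, -0.970).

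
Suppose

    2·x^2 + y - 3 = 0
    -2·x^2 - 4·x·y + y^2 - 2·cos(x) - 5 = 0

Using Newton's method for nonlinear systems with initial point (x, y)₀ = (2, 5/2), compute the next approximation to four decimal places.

(2.4371, -8.4970)

At (2, 5/2): F = (7.5000, -25.917706).
Jacobian J = [[4·x, 1], [-4·x - 4·y + 2·sin(x), -4·x + 2·y]].
At the point, J = [[8.0000, 1.0000], [-16.181405, -3.0000]] (det J = -7.818595).
Solving J·Δ = −F gives Δ = (0.4371, -10.9970).
Then the next iterate is (x, y)₁ = (2.4371, -8.4970).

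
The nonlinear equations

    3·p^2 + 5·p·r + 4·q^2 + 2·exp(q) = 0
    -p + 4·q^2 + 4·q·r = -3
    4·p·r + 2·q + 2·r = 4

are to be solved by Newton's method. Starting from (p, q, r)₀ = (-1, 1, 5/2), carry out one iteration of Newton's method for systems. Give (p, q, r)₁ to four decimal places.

(-0.3833, 0.2856, 1.3691)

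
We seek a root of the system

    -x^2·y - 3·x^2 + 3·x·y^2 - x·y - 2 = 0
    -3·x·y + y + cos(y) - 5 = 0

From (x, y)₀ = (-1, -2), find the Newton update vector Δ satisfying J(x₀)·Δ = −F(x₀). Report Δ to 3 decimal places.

(-11.840, 17.203)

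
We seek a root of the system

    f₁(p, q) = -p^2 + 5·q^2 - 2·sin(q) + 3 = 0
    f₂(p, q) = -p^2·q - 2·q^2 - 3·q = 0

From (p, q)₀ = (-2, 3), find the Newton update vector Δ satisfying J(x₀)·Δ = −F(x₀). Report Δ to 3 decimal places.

At (-2, 3): F = (43.71776, -39.000).
Jacobian J = [[-2·p, 10·q - 2·cos(q)], [-2·p·q, -p^2 - 4·q - 3]].
At the point, J = [[4.000, 31.97998], [12.000, -19.000]] (det J = -459.75982).
Solving J·Δ = −F gives Δ = (0.906, -1.480).

(0.906, -1.480)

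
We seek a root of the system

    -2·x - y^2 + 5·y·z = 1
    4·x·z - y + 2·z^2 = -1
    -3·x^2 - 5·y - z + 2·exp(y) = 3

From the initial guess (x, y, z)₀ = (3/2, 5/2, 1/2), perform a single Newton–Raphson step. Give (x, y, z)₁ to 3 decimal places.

(0.233, 1.827, 0.483)

At (3/2, 5/2, 1/2): F = (-4.000, 2.000, 1.61499).
Jacobian J = [[-2, -2·y + 5·z, 5·y], [4·z, -1, 4·x + 4·z], [-6·x, 2·exp(y) - 5, -1]].
At the point, J = [[-2.000, -2.500, 12.500], [2.000, -1.000, 8.000], [-9.000, 19.36499, -1.000]] (det J = 854.46450).
Solving J·Δ = −F gives Δ = (-1.267, -0.673, -0.017).
Then the next iterate is (x, y, z)₁ = (0.233, 1.827, 0.483).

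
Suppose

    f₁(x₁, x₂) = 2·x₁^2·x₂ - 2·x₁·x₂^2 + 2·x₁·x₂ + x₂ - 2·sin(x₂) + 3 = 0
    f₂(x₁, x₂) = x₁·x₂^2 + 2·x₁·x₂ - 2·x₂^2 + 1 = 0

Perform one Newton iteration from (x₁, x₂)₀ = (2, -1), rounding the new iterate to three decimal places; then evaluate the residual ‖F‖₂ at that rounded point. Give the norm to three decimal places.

0.586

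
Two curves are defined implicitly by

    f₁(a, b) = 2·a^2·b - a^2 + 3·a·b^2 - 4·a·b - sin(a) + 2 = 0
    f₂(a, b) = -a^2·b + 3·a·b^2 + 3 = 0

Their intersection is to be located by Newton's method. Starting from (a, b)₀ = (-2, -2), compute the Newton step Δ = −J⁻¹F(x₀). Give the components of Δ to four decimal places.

At (-2, -2): F = (-57.090703, -13.0000).
Jacobian J = [[4·a·b - 2·a + 3·b^2 - 4·b - cos(a), 2·a^2 + 6·a·b - 4·a], [-2·a·b + 3·b^2, -a^2 + 6·a·b]].
At the point, J = [[40.416147, 40.0000], [4.0000, 20.0000]] (det J = 648.322937).
Solving J·Δ = −F gives Δ = (0.9591, 0.4582).

(0.9591, 0.4582)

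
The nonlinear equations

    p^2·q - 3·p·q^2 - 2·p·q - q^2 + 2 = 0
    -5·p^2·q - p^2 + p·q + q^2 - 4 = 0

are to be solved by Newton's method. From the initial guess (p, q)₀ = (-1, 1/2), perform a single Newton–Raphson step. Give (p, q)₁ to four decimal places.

At (-1, 1/2): F = (4.0000, -7.7500).
Jacobian J = [[2·p·q - 3·q^2 - 2·q, p^2 - 6·p·q - 2·p - 2·q], [-10·p·q - 2·p + q, -5·p^2 + p + 2·q]].
At the point, J = [[-2.7500, 5.0000], [7.5000, -5.0000]] (det J = -23.7500).
Solving J·Δ = −F gives Δ = (0.7895, -0.3658).
Then the next iterate is (p, q)₁ = (-0.2105, 0.1342).

(-0.2105, 0.1342)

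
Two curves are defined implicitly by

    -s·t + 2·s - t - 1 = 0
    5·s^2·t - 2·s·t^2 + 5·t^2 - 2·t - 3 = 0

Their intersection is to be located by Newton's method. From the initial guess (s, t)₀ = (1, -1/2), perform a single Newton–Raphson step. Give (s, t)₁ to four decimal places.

(0.3182, -0.3523)

At (1, -1/2): F = (2.0000, -3.7500).
Jacobian J = [[-t + 2, -s - 1], [10·s·t - 2·t^2, 5·s^2 - 4·s·t + 10·t - 2]].
At the point, J = [[2.5000, -2.0000], [-5.5000, 0.0000]] (det J = -11.0000).
Solving J·Δ = −F gives Δ = (-0.6818, 0.1477).
Then the next iterate is (s, t)₁ = (0.3182, -0.3523).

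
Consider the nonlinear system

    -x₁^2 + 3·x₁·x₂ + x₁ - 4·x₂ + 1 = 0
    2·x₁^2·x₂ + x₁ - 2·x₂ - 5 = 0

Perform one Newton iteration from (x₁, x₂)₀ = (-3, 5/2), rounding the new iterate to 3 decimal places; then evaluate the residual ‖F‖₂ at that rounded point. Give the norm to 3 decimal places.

At (-3, 5/2): F = (-43.500, 32.000).
Jacobian J = [[-2·x₁ + 3·x₂ + 1, 3·x₁ - 4], [4·x₁·x₂ + 1, 2·x₁^2 - 2]].
At the point, J = [[14.500, -13.000], [-29.000, 16.000]] (det J = -145.000).
Solving J·Δ = −F gives Δ = (-1.931, -5.500).
Then the next iterate is (x₁, x₂)₁ = (-4.931, -3.000).
Re-evaluating at (-4.931, -3.000): F = (28.13324, -149.81957), so ‖F‖₂ = 152.438.

152.438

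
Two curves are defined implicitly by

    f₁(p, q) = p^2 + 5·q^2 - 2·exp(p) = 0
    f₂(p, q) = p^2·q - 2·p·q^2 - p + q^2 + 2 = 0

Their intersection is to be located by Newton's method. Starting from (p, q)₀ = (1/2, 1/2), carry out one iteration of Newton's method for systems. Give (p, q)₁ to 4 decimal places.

At (1/2, 1/2): F = (-1.797443, 1.6250).
Jacobian J = [[2·p - 2·exp(p), 10·q], [2·p·q - 2·q^2 - 1, p^2 - 4·p·q + 2·q]].
At the point, J = [[-2.297443, 5.0000], [-1.0000, 0.2500]] (det J = 4.425639).
Solving J·Δ = −F gives Δ = (1.9374, 1.2497).
Then the next iterate is (p, q)₁ = (2.4374, 1.7497).

(2.4374, 1.7497)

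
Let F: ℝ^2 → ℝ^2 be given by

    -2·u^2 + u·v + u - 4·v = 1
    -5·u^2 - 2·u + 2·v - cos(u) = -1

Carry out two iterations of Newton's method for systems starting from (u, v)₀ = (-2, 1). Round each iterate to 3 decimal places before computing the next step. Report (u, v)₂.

(-0.600, -0.388)

At (-2, 1): F = (-17.000, -12.58385).
Jacobian J = [[-4·u + v + 1, u - 4], [-10·u + sin(u) - 2, 2]].
At the point, J = [[10.000, -6.000], [17.09070, 2.000]] (det J = 122.54422).
Solving J·Δ = −F gives Δ = (0.894, -1.344).
Then the next iterate is (u, v)₁ = (-1.106, -0.344).
Round to (-1.106, -0.344) and repeat: F = (-2.79601, -4.04042), J = [[5.080, -5.106], [8.16609, 2.000]].
Δ = (0.506, -0.044), so (u, v)₂ = (-0.600, -0.388).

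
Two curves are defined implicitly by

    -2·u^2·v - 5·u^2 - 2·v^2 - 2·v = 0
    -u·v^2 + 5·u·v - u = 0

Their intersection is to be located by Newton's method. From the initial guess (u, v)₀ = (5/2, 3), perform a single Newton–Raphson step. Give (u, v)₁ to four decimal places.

(0.4144, 3.8287)

At (5/2, 3): F = (-92.7500, 12.5000).
Jacobian J = [[-4·u·v - 10·u, -2·u^2 - 4·v - 2], [-v^2 + 5·v - 1, -2·u·v + 5·u]].
At the point, J = [[-55.0000, -26.5000], [5.0000, -2.5000]] (det J = 270.0000).
Solving J·Δ = −F gives Δ = (-2.0856, 0.8287).
Then the next iterate is (u, v)₁ = (0.4144, 3.8287).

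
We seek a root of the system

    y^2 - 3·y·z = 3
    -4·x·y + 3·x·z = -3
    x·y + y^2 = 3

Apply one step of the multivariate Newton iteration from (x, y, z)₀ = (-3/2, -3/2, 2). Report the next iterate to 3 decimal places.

(-0.904, -1.365, 0.436)

At (-3/2, -3/2, 2): F = (8.250, -15.000, 1.500).
Jacobian J = [[0, 2·y - 3·z, -3·y], [-4·y + 3·z, -4·x, 3·x], [y, x + 2·y, 0]].
At the point, J = [[0.000, -9.000, 4.500], [12.000, 6.000, -4.500], [-1.500, -4.500, 0.000]] (det J = -263.250).
Solving J·Δ = −F gives Δ = (0.596, 0.135, -1.564).
Then the next iterate is (x, y, z)₁ = (-0.904, -1.365, 0.436).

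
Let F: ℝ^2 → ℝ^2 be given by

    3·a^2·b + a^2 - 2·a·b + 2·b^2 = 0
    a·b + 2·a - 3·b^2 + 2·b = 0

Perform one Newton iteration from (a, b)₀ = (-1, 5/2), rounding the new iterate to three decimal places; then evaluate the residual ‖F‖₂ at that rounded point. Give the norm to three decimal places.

8.441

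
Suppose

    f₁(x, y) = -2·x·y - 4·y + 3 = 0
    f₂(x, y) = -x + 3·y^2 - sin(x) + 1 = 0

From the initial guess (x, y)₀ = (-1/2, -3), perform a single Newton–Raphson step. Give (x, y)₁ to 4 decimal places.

(-1.6358, -1.2716)

At (-1/2, -3): F = (12.0000, 28.979426).
Jacobian J = [[-2·y, -2·x - 4], [-cos(x) - 1, 6·y]].
At the point, J = [[6.0000, -3.0000], [-1.877583, -18.0000]] (det J = -113.632748).
Solving J·Δ = −F gives Δ = (-1.1358, 1.7284).
Then the next iterate is (x, y)₁ = (-1.6358, -1.2716).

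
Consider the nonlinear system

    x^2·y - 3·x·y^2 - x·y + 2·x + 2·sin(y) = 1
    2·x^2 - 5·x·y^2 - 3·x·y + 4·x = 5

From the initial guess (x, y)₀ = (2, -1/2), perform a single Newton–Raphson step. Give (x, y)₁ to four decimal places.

(1.0538, -0.4772)

At (2, -1/2): F = (-0.458851, 11.5000).
Jacobian J = [[2·x·y - 3·y^2 - y + 2, x^2 - 6·x·y - x + 2·cos(y)], [4·x - 5·y^2 - 3·y + 4, -10·x·y - 3·x]].
At the point, J = [[-0.2500, 9.755165], [12.2500, 4.0000]] (det J = -120.500773).
Solving J·Δ = −F gives Δ = (-0.9462, 0.0228).
Then the next iterate is (x, y)₁ = (1.0538, -0.4772).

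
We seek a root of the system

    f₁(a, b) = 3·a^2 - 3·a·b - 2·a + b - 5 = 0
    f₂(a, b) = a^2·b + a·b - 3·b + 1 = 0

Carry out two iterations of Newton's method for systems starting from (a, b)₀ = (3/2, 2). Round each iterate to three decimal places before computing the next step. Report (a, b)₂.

At (3/2, 2): F = (-8.250, 2.500).
Jacobian J = [[6·a - 3·b - 2, -3·a + 1], [2·a·b + b, a^2 + a - 3]].
At the point, J = [[1.000, -3.500], [8.000, 0.750]] (det J = 28.750).
Solving J·Δ = −F gives Δ = (-0.089, -2.383).
Then the next iterate is (a, b)₁ = (1.411, -0.383).
Round to (1.411, -0.383) and repeat: F = (-0.61100, 0.84606), J = [[7.615, -3.233], [-1.46383, 0.40192]].
Δ = (1.489, 3.319), so (a, b)₂ = (2.900, 2.936).

(2.900, 2.936)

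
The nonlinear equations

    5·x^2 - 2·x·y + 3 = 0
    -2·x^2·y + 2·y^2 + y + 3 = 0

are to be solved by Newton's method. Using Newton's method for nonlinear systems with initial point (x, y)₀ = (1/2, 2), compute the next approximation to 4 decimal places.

(-6.4167, -2.6667)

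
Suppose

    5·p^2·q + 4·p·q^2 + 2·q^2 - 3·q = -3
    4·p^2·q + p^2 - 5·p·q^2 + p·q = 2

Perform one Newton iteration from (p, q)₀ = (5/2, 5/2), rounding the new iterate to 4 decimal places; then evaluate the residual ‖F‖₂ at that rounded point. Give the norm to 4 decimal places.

44.3092

At (5/2, 5/2): F = (148.6250, -5.1250).
Jacobian J = [[10·p·q + 4·q^2, 5·p^2 + 8·p·q + 4·q - 3], [8·p·q + 2·p - 5·q^2 + q, 4·p^2 - 10·p·q + p]].
At the point, J = [[87.5000, 88.2500], [26.2500, -35.0000]] (det J = -5379.0625).
Solving J·Δ = −F gives Δ = (-0.8830, -0.8087).
Then the next iterate is (p, q)₁ = (1.6170, 1.6913).
Re-evaluating at (1.6170, 1.6913): F = (44.259895, -2.088693), so ‖F‖₂ = 44.3092.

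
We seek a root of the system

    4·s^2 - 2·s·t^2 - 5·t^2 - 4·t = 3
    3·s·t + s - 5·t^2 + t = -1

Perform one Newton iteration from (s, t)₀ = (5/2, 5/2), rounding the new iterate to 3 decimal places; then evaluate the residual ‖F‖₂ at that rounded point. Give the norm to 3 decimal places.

At (5/2, 5/2): F = (-50.500, -6.500).
Jacobian J = [[8·s - 2·t^2, -4·s·t - 10·t - 4], [3·t + 1, 3·s - 10·t + 1]].
At the point, J = [[7.500, -54.000], [8.500, -16.500]] (det J = 335.250).
Solving J·Δ = −F gives Δ = (-1.438, -1.135).
Then the next iterate is (s, t)₁ = (1.062, 1.365).
Re-evaluating at (1.062, 1.365): F = (-17.22224, -1.54023), so ‖F‖₂ = 17.291.

17.291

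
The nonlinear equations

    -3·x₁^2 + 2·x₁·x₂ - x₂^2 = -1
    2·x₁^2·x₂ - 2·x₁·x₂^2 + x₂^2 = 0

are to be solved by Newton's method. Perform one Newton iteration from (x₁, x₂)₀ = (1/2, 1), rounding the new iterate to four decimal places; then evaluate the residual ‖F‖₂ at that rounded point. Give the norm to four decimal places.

At (1/2, 1): F = (0.2500, 0.5000).
Jacobian J = [[-6·x₁ + 2·x₂, 2·x₁ - 2·x₂], [4·x₁·x₂ - 2·x₂^2, 2·x₁^2 - 4·x₁·x₂ + 2·x₂]].
At the point, J = [[-1.0000, -1.0000], [0.0000, 0.5000]] (det J = -0.5000).
Solving J·Δ = −F gives Δ = (1.2500, -1.0000).
Then the next iterate is (x₁, x₂)₁ = (1.7500, 0.0000).
Re-evaluating at (1.7500, 0.0000): F = (-8.1875, 0.0000), so ‖F‖₂ = 8.1875.

8.1875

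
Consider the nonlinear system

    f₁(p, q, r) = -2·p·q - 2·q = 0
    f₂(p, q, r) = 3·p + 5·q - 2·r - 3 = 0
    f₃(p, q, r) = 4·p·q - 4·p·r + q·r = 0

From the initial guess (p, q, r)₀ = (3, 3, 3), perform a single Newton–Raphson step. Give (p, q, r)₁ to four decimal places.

At (3, 3, 3): F = (-24.0000, 15.0000, 9.0000).
Jacobian J = [[-2·q, -2·p - 2, 0], [3, 5, -2], [4·q - 4·r, 4·p + r, -4·p + q]].
At the point, J = [[-6.0000, -8.0000, 0.0000], [3.0000, 5.0000, -2.0000], [0.0000, 15.0000, -9.0000]] (det J = -126.0000).
Solving J·Δ = −F gives Δ = (-4.5714, 0.4286, 1.7143).
Then the next iterate is (p, q, r)₁ = (-1.5714, 3.4286, 4.7143).

(-1.5714, 3.4286, 4.7143)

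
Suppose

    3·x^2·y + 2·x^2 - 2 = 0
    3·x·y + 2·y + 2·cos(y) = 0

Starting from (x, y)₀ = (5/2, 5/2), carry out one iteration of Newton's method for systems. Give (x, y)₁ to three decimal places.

(2.259, 0.050)

At (5/2, 5/2): F = (57.375, 22.14771).
Jacobian J = [[6·x·y + 4·x, 3·x^2], [3·y, 3·x - 2·sin(y) + 2]].
At the point, J = [[47.500, 18.750], [7.500, 8.30306]] (det J = 253.77015).
Solving J·Δ = −F gives Δ = (-0.241, -2.450).
Then the next iterate is (x, y)₁ = (2.259, 0.050).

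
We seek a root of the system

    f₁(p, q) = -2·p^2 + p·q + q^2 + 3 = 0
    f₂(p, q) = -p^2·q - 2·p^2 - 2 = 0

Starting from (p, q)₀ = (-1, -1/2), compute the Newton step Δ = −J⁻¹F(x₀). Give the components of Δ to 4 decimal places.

At (-1, -1/2): F = (1.7500, -3.5000).
Jacobian J = [[-4·p + q, p + 2·q], [-2·p·q - 4·p, -p^2]].
At the point, J = [[3.5000, -2.0000], [3.0000, -1.0000]] (det J = 2.5000).
Solving J·Δ = −F gives Δ = (3.5000, 7.0000).

(3.5000, 7.0000)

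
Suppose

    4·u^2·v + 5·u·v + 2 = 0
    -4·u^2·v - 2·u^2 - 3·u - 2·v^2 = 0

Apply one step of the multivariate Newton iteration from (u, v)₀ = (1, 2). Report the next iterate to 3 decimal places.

(0.514, 1.181)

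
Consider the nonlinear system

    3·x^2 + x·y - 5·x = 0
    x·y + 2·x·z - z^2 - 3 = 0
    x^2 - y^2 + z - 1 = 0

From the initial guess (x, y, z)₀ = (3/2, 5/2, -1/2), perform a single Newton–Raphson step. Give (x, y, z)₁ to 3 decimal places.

(1.288, 1.420, 0.235)

At (3/2, 5/2, -1/2): F = (3.000, -1.000, -5.500).
Jacobian J = [[6·x + y - 5, x, 0], [y + 2·z, x, 2·x - 2·z], [2·x, -2·y, 1]].
At the point, J = [[6.500, 1.500, 0.000], [1.500, 1.500, 4.000], [3.000, -5.000, 1.000]] (det J = 155.500).
Solving J·Δ = −F gives Δ = (-0.212, -1.080, 0.735).
Then the next iterate is (x, y, z)₁ = (1.288, 1.420, 0.235).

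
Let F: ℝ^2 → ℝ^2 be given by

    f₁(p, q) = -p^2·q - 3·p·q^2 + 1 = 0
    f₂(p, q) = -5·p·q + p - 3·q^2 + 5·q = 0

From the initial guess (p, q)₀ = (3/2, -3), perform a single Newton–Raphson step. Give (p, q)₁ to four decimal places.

At (3/2, -3): F = (-32.7500, -18.0000).
Jacobian J = [[-2·p·q - 3·q^2, -p^2 - 6·p·q], [-5·q + 1, -5·p - 6·q + 5]].
At the point, J = [[-18.0000, 24.7500], [16.0000, 15.5000]] (det J = -675.0000).
Solving J·Δ = −F gives Δ = (-0.0920, 1.2563).
Then the next iterate is (p, q)₁ = (1.4080, -1.7437).

(1.4080, -1.7437)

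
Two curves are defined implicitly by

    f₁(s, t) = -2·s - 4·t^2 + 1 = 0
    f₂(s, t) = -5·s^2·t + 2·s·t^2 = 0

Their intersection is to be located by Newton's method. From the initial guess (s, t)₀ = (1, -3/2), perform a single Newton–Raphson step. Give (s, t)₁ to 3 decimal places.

At (1, -3/2): F = (-10.000, 12.000).
Jacobian J = [[-2, -8·t], [-10·s·t + 2·t^2, -5·s^2 + 4·s·t]].
At the point, J = [[-2.000, 12.000], [19.500, -11.000]] (det J = -212.000).
Solving J·Δ = −F gives Δ = (-0.160, 0.807).
Then the next iterate is (s, t)₁ = (0.840, -0.693).

(0.840, -0.693)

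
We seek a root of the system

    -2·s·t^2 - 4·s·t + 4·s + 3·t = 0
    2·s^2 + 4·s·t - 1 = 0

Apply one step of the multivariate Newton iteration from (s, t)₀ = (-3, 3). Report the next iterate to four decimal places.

At (-3, 3): F = (87.0000, -19.0000).
Jacobian J = [[-2·t^2 - 4·t + 4, -4·s·t - 4·s + 3], [4·s + 4·t, 4·s]].
At the point, J = [[-26.0000, 51.0000], [0.0000, -12.0000]] (det J = 312.0000).
Solving J·Δ = −F gives Δ = (0.2404, -1.5833).
Then the next iterate is (s, t)₁ = (-2.7596, 1.4167).

(-2.7596, 1.4167)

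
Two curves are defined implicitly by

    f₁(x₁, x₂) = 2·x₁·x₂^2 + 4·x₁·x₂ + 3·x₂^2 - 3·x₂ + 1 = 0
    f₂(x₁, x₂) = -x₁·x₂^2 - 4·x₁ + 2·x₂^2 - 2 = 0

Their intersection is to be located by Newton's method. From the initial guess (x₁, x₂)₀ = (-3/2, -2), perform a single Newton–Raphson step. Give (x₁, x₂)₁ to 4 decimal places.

(-2.9444, 0.1111)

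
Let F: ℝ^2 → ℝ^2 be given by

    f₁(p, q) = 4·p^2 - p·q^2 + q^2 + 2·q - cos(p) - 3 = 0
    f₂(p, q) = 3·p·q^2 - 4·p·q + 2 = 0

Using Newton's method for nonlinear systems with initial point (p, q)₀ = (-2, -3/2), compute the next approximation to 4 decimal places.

(-1.3108, -0.9341)

At (-2, -3/2): F = (17.166147, -23.5000).
Jacobian J = [[8·p - q^2 + sin(p), -2·p·q + 2·q + 2], [3·q^2 - 4·q, 6·p·q - 4·p]].
At the point, J = [[-19.159297, -7.0000], [12.7500, 26.0000]] (det J = -408.891733).
Solving J·Δ = −F gives Δ = (0.6892, 0.5659).
Then the next iterate is (p, q)₁ = (-1.3108, -0.9341).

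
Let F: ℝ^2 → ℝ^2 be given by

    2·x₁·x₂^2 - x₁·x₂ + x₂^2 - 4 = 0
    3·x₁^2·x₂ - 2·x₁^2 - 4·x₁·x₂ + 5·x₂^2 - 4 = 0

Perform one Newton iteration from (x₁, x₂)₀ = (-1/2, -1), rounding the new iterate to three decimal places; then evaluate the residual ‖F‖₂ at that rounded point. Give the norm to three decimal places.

At (-1/2, -1): F = (-4.500, -2.250).
Jacobian J = [[2·x₂^2 - x₂, 4·x₁·x₂ - x₁ + 2·x₂], [6·x₁·x₂ - 4·x₁ - 4·x₂, 3·x₁^2 - 4·x₁ + 10·x₂]].
At the point, J = [[3.000, 0.500], [9.000, -7.250]] (det J = -26.250).
Solving J·Δ = −F gives Δ = (1.286, 1.286).
Then the next iterate is (x₁, x₂)₁ = (0.786, 0.286).
Re-evaluating at (0.786, 0.286): F = (-4.01442, -5.19573), so ‖F‖₂ = 6.566.

6.566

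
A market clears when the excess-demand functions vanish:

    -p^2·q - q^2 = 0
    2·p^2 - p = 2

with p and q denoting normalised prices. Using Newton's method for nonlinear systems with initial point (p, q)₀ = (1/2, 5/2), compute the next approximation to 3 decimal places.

(2.500, 0.238)

At (1/2, 5/2): F = (-6.875, -2.000).
Jacobian J = [[-2·p·q, -p^2 - 2·q], [4·p - 1, 0]].
At the point, J = [[-2.500, -5.250], [1.000, 0.000]] (det J = 5.250).
Solving J·Δ = −F gives Δ = (2.000, -2.262).
Then the next iterate is (p, q)₁ = (2.500, 0.238).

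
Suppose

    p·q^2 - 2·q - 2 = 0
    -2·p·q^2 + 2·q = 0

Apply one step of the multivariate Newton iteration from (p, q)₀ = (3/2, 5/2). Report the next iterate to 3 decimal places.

At (3/2, 5/2): F = (2.375, -13.750).
Jacobian J = [[q^2, 2·p·q - 2], [-2·q^2, -4·p·q + 2]].
At the point, J = [[6.250, 5.500], [-12.500, -13.000]] (det J = -12.500).
Solving J·Δ = −F gives Δ = (3.580, -4.500).
Then the next iterate is (p, q)₁ = (5.080, -2.000).

(5.080, -2.000)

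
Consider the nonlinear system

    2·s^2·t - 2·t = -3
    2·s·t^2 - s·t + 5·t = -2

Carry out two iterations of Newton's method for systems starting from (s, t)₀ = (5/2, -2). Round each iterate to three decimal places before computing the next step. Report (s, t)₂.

(1.827, -0.759)

At (5/2, -2): F = (-18.000, 17.000).
Jacobian J = [[4·s·t, 2·s^2 - 2], [2·t^2 - t, 4·s·t - s + 5]].
At the point, J = [[-20.000, 10.500], [10.000, -17.500]] (det J = 245.000).
Solving J·Δ = −F gives Δ = (-0.557, 0.653).
Then the next iterate is (s, t)₁ = (1.943, -1.347).
Round to (1.943, -1.347) and repeat: F = (-4.47652, 4.93301), J = [[-10.46888, 5.55050], [4.97582, -7.41188]].
Δ = (-0.116, 0.588), so (s, t)₂ = (1.827, -0.759).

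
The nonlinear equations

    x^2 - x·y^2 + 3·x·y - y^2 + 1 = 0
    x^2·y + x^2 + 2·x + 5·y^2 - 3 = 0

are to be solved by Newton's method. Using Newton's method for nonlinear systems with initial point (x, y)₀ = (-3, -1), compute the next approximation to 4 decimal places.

At (-3, -1): F = (21.0000, -4.0000).
Jacobian J = [[2·x - y^2 + 3·y, -2·x·y + 3·x - 2·y], [2·x·y + 2·x + 2, x^2 + 10·y]].
At the point, J = [[-10.0000, -13.0000], [2.0000, -1.0000]] (det J = 36.0000).
Solving J·Δ = −F gives Δ = (2.0278, 0.0556).
Then the next iterate is (x, y)₁ = (-0.9722, -0.9444).

(-0.9722, -0.9444)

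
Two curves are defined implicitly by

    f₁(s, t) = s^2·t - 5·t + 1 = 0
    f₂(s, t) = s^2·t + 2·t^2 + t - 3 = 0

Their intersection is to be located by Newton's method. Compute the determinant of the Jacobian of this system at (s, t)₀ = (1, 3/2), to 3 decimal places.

36.000

J = [[2·s·t, s^2 - 5], [2·s·t, s^2 + 4·t + 1]].
At the point, J = [[3.000, -4.000], [3.000, 8.000]].
det J = 36.000.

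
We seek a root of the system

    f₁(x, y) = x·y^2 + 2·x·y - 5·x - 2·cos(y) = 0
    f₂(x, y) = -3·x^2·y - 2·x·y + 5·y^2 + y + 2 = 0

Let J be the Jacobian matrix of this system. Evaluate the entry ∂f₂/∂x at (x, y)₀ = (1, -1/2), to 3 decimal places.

4.000

∂f₂/∂x = -6·x·y - 2·y.
At (1, -1/2) this is 4.000.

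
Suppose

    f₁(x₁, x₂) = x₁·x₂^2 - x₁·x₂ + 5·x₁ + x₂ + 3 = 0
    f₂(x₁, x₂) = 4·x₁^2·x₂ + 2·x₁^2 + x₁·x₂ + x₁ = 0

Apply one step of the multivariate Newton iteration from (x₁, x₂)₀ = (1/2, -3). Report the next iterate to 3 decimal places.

(1.389, 6.444)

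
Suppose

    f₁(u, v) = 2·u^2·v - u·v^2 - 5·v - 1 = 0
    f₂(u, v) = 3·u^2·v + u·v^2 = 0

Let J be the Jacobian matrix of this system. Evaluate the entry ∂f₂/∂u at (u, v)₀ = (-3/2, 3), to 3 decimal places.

-18.000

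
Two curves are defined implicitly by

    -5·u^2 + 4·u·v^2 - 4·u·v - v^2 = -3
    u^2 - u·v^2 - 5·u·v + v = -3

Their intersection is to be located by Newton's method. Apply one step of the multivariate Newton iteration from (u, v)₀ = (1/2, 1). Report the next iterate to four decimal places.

At (1/2, 1): F = (0.7500, 1.2500).
Jacobian J = [[-10·u + 4·v^2 - 4·v, 8·u·v - 4·u - 2·v], [2·u - v^2 - 5·v, -2·u·v - 5·u + 1]].
At the point, J = [[-5.0000, 0.0000], [-5.0000, -2.5000]] (det J = 12.5000).
Solving J·Δ = −F gives Δ = (0.1500, 0.2000).
Then the next iterate is (u, v)₁ = (0.6500, 1.2000).

(0.6500, 1.2000)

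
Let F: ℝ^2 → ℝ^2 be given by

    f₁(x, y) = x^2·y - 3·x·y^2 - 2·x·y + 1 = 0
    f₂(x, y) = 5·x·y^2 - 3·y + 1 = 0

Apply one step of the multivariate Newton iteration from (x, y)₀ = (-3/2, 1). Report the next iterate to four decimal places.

(-0.7010, 0.6942)

At (-3/2, 1): F = (10.7500, -9.5000).
Jacobian J = [[2·x·y - 3·y^2 - 2·y, x^2 - 6·x·y - 2·x], [5·y^2, 10·x·y - 3]].
At the point, J = [[-8.0000, 14.2500], [5.0000, -18.0000]] (det J = 72.7500).
Solving J·Δ = −F gives Δ = (0.7990, -0.3058).
Then the next iterate is (x, y)₁ = (-0.7010, 0.6942).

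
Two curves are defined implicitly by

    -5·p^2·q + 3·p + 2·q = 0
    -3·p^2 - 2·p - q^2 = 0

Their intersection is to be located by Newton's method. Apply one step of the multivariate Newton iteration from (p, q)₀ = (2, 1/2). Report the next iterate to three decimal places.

(0.818, 0.793)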